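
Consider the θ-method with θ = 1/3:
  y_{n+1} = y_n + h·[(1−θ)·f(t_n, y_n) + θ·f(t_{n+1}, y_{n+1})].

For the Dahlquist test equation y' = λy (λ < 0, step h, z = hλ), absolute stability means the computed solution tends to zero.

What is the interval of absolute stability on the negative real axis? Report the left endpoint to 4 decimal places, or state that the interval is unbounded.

(-6.0000, 0).

On y'=λy, z=hλ:
  y_{n+1} = y_n + z·[2/3·y_n + 1/3·y_{n+1}] ⇒ (1 − 1/3z)y_{n+1} = (1 + 2/3z)y_n
  R(z) = (1 + 2/3z)/(1 − 1/3z).

Find x<0 with |R(x)|<1.
x=-1.25: |R|=0.1176
R=−1: 1+2/3x = −1+1/3x ⇒ -1/3x=2 ⇒ x=2/(-1/3)=-6.0000
Confirm numerically:
  x=-5.882: |R|=0.98671 <1
  x=-5.691: |R|=0.96445 <1
  x=-5.061: |R|=0.88351 <1
  x=-5.009: |R|=0.87626 <1
  x=-6.541: |R|=1.05670 >1
  x=-6.392: |R|=1.04174 >1
So |R|<1 on (-6.0000, 0).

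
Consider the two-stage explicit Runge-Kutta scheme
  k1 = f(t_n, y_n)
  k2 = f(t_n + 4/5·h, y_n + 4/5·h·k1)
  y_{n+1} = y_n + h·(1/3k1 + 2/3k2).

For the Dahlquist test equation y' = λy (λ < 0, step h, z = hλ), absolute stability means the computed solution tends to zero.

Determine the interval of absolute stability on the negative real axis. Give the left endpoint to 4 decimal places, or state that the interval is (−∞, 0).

(-1.8750, 0).

Set f=λy, z=hλ:
  k1=λy_n ⇒ h·k1=z·y_n;  k2=λ(1+4/5z)y_n ⇒ h·k2=z(1+4/5z)y_n
  y_{n+1}/y_n = 1 + 1/3z + 2/3z(1+4/5z) = 1 + z + 8/15z²
  so R(z) = 1 + z + 8/15z².

Boundary: |R(x)|=1, x<0.
x=-1.63: |R|=0.7870
R=1: x+8/15x²=0 ⇒ x=−15/8=-1.8750; min R=1−1/(4·8/15)=0.5312>−1
Confirm numerically:
  x=-1.502: |R|=0.70120 <1
  x=-0.938: |R|=0.53125 <1
  x=-0.902: |R|=0.53192 <1
  x=-0.800: |R|=0.54133 <1
  x=-2.227: |R|=1.41808 >1
  x=-2.217: |R|=1.40438 >1
So |R|<1 on (-1.8750, 0).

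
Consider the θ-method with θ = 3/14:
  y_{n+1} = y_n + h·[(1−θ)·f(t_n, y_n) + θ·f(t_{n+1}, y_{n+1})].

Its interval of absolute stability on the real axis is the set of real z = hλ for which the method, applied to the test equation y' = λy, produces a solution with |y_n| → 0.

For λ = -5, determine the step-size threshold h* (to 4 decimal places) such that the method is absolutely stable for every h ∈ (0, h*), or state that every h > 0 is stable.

On y'=λy, z=hλ:
  y_{n+1} = y_n + z·[11/14·y_n + 3/14·y_{n+1}] ⇒ (1 − 3/14z)y_{n+1} = (1 + 11/14z)y_n
  Hence R(z) = (1 + 11/14z)/(1 − 3/14z).

Boundary: |R(x)|=1, x<0.
x=-1.53: |R|=0.1522
R=−1: 1+11/14x = −1+3/14x ⇒ -4/7x=2 ⇒ x=2/(-4/7)=-3.5000
Confirm numerically:
  x=-2.600: |R|=0.66972 <1
  x=-1.545: |R|=0.16072 <1
  x=-1.456: |R|=0.10976 <1
  x=-1.432: |R|=0.09576 <1
  x=-3.919: |R|=1.13014 >1
  x=-3.894: |R|=1.12273 >1
Interval (-3.5000, 0).

(-3.5000,0); λ=-5 ⇒ h* = (7/2)/5 = 0.7000.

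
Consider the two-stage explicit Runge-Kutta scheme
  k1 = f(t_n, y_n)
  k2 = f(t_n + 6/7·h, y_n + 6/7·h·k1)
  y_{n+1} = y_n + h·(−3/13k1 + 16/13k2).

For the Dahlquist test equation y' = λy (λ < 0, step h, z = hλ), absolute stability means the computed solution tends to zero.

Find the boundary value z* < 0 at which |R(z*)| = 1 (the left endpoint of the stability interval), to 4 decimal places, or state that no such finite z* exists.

With y'=λy (z=hλ):
  k1=λy_n ⇒ h·k1=z·y_n;  k2=λ(1+6/7z)y_n ⇒ h·k2=z(1+6/7z)y_n
  y_{n+1}/y_n = 1 − 3/13z + 16/13z(1+6/7z) = 1 + z + 96/91z²
  ⇒ R(z) = 1 + z + 96/91z².

Need |R(x)|<1, x<0.
x=-0.66: |R|=0.7995
R=1: x+96/91x²=0 ⇒ x=−91/96=-0.9479; min R=1−1/(4·96/91)=0.7630>−1
Confirm numerically:
  x=-0.746: |R|=0.84109 <1
  x=-0.675: |R|=0.80566 <1
  x=-0.517: |R|=0.76498 <1
  x=-1.399: |R|=1.66574 >1
  x=-1.328: |R|=1.53248 >1
Interval (-0.9479, 0).

left endpoint -0.9479.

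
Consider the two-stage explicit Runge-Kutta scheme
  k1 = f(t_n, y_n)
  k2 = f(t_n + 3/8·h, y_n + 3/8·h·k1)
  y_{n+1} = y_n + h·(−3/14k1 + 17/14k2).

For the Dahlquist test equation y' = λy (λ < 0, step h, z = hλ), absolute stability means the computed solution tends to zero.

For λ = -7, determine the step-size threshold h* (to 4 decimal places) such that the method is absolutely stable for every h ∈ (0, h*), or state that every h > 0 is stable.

(-2.1961,0); λ=-7 ⇒ h* = (112/51)/7 = 0.3137.

Set f=λy, z=hλ:
  k1=λy_n ⇒ h·k1=z·y_n;  k2=λ(1+3/8z)y_n ⇒ h·k2=z(1+3/8z)y_n
  y_{n+1}/y_n = 1 − 3/14z + 17/14z(1+3/8z) = 1 + z + 51/112z²
  ⇒ R(z) = 1 + z + 51/112z².

Solve |R(x)|<1 on ℝ⁻.
x=-1.36: |R|=0.4822
R=1: x+51/112x²=0 ⇒ x=−112/51=-2.1961; min R=1−1/(4·51/112)=0.4510>−1
Confirm numerically:
  x=-1.952: |R|=0.78305 <1
  x=-1.864: |R|=0.71814 <1
  x=-1.357: |R|=0.48152 <1
  x=-1.280: |R|=0.46606 <1
  x=-2.795: |R|=1.76226 >1
  x=-2.726: |R|=1.65779 >1
  x=-2.274: |R|=1.08069 >1
So |R|<1 on (-2.1961, 0).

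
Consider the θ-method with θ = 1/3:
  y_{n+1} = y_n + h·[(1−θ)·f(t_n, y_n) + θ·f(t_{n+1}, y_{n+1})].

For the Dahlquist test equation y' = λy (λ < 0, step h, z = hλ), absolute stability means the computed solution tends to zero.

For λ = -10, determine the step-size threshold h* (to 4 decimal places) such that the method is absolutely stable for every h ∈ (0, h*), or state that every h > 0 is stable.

(-6.0000,0); λ=-10 ⇒ h* = (6)/10 = 0.6000.

Test eqn y'=λy, z=hλ:
  y_{n+1} = y_n + z·[2/3·y_n + 1/3·y_{n+1}] ⇒ (1 − 1/3z)y_{n+1} = (1 + 2/3z)y_n
  ⇒ R(z) = (1 + 2/3z)/(1 − 1/3z).

Solve |R(x)|<1 on ℝ⁻.
x=-0.84: |R|=0.3437
R=−1: 1+2/3x = −1+1/3x ⇒ -1/3x=2 ⇒ x=2/(-1/3)=-6.0000
Confirm numerically:
  x=-5.884: |R|=0.98694 <1
  x=-5.805: |R|=0.97785 <1
  x=-4.199: |R|=0.74983 <1
  x=-6.368: |R|=1.03928 >1
  x=-6.047: |R|=1.00520 >1
So |R|<1 on (-6.0000, 0).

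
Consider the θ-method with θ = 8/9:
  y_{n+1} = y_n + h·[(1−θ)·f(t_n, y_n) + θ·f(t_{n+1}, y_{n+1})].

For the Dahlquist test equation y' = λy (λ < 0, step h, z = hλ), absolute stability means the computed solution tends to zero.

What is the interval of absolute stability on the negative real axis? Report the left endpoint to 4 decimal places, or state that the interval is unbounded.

On y'=λy, z=hλ:
  y_{n+1} = y_n + z·[1/9·y_n + 8/9·y_{n+1}] ⇒ (1 − 8/9z)y_{n+1} = (1 + 1/9z)y_n
  ⇒ R(z) = (1 + 1/9z)/(1 − 8/9z).

Boundary: |R(x)|=1, x<0.
x=-0.96: |R|=0.4820
x=-2: |R|=0.2800
x=-10: |R|=0.0112
x=-100: |R|=0.1125
θ=8/9≥1/2 ⇒ |1+1/9x|<|1−8/9x| ∀x<0 ⇒ interval (−∞,0).

unbounded; (−∞, 0).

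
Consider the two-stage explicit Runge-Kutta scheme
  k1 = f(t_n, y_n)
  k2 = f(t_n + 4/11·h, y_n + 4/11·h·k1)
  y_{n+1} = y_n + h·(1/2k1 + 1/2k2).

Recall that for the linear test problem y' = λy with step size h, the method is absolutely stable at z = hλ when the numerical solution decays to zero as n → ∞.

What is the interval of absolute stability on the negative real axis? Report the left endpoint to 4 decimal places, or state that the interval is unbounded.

Test eqn y'=λy, z=hλ:
  k1=λy_n ⇒ h·k1=z·y_n;  k2=λ(1+4/11z)y_n ⇒ h·k2=z(1+4/11z)y_n
  y_{n+1}/y_n = 1 + 1/2z + 1/2z(1+4/11z) = 1 + z + 2/11z²
  R(z) = 1 + z + 2/11z².

Find x<0 with |R(x)|<1.
x=-1.21: |R|=0.0562
R=1: x+2/11x²=0 ⇒ x=−11/2=-5.5000; min R=1−1/(4·2/11)=-0.3750>−1
Confirm numerically:
  x=-5.029: |R|=0.56933 <1
  x=-3.010: |R|=0.36271 <1
  x=-2.853: |R|=0.37307 <1
  x=-5.823: |R|=1.34197 >1
  x=-5.697: |R|=1.20406 >1
  x=-5.659: |R|=1.16360 >1
Interval (-5.5000, 0).

z∈(-5.5000,0).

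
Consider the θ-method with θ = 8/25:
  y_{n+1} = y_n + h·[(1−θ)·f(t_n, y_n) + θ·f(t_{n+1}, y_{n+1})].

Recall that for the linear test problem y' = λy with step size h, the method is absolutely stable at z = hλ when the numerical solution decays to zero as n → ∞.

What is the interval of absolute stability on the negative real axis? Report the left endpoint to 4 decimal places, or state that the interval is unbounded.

Set f=λy, z=hλ:
  y_{n+1} = y_n + z·[17/25·y_n + 8/25·y_{n+1}] ⇒ (1 − 8/25z)y_{n+1} = (1 + 17/25z)y_n
  Hence R(z) = (1 + 17/25z)/(1 − 8/25z).

Boundary: |R(x)|=1, x<0.
x=-1.42: |R|=0.0237
R=−1: 1+17/25x = −1+8/25x ⇒ -9/25x=2 ⇒ x=2/(-9/25)=-5.5556
Confirm numerically:
  x=-4.630: |R|=0.86573 <1
  x=-4.506: |R|=0.84527 <1
  x=-3.725: |R|=0.69936 <1
  x=-2.909: |R|=0.50657 <1
  x=-6.125: |R|=1.06926 >1
  x=-5.951: |R|=1.04902 >1
So |R|<1 on (-5.5556, 0).

z∈(-5.5556,0).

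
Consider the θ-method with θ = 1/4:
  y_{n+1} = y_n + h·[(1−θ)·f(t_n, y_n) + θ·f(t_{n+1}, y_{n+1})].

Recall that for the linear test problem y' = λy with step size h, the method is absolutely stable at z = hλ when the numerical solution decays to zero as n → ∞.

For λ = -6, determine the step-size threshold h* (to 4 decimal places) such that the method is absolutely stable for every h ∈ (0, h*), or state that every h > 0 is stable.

With y'=λy (z=hλ):
  y_{n+1} = y_n + z·[3/4·y_n + 1/4·y_{n+1}] ⇒ (1 − 1/4z)y_{n+1} = (1 + 3/4z)y_n
  Hence R(z) = (1 + 3/4z)/(1 − 1/4z).

Need |R(x)|<1, x<0.
x=-1.8: |R|=0.2414
R=−1: 1+3/4x = −1+1/4x ⇒ -1/2x=2 ⇒ x=2/(-1/2)=-4.0000
Confirm numerically:
  x=-3.924: |R|=0.98082 <1
  x=-3.763: |R|=0.93894 <1
  x=-2.510: |R|=0.54224 <1
  x=-2.299: |R|=0.45991 <1
  x=-4.413: |R|=1.09818 >1
  x=-4.387: |R|=1.09229 >1
  x=-4.364: |R|=1.08704 >1
So |R|<1 on (-4.0000, 0).

(-4.0000,0); λ=-6 ⇒ h* = (4)/6 = 0.6667.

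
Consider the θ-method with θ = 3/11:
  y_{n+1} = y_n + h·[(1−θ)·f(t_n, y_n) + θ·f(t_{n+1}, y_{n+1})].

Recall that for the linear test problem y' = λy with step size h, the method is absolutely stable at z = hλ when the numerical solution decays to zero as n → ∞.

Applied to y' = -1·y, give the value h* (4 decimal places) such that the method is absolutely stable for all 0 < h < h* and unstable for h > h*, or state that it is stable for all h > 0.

Test eqn y'=λy, z=hλ:
  y_{n+1} = y_n + z·[8/11·y_n + 3/11·y_{n+1}] ⇒ (1 − 3/11z)y_{n+1} = (1 + 8/11z)y_n
  ⇒ R(z) = (1 + 8/11z)/(1 − 3/11z).

Find x<0 with |R(x)|<1.
x=-0.57: |R|=0.5067
R=−1: 1+8/11x = −1+3/11x ⇒ -5/11x=2 ⇒ x=2/(-5/11)=-4.4000
Confirm numerically:
  x=-4.260: |R|=0.97056 <1
  x=-4.055: |R|=0.92553 <1
  x=-2.860: |R|=0.60674 <1
  x=-4.807: |R|=1.08005 >1
  x=-4.714: |R|=1.06245 >1
  x=-4.458: |R|=1.01190 >1
Interval (-4.4000, 0).

(-4.4000,0); λ=-1 ⇒ h* = (22/5)/1 = 4.4000.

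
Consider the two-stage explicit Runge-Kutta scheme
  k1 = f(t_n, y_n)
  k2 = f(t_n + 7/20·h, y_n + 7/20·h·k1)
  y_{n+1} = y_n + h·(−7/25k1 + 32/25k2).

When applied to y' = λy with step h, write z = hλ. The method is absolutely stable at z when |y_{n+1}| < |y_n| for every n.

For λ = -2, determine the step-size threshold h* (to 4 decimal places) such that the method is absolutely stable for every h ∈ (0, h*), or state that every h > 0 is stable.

Test eqn y'=λy, z=hλ:
  k1=λy_n ⇒ h·k1=z·y_n;  k2=λ(1+7/20z)y_n ⇒ h·k2=z(1+7/20z)y_n
  y_{n+1}/y_n = 1 − 7/25z + 32/25z(1+7/20z) = 1 + z + 56/125z²
  so R(z) = 1 + z + 56/125z².

Boundary: |R(x)|=1, x<0.
x=-0.79: |R|=0.4896
R=1: x+56/125x²=0 ⇒ x=−125/56=-2.2321; min R=1−1/(4·56/125)=0.4420>−1
Confirm numerically:
  x=-1.761: |R|=0.62830 <1
  x=-1.382: |R|=0.47365 <1
  x=-1.024: |R|=0.44576 <1
  x=-0.975: |R|=0.45088 <1
  x=-2.625: |R|=1.46200 >1
  x=-2.469: |R|=1.26199 >1
So |R|<1 on (-2.2321, 0).

(-2.2321,0); λ=-2 ⇒ h* = (125/56)/2 = 1.1161.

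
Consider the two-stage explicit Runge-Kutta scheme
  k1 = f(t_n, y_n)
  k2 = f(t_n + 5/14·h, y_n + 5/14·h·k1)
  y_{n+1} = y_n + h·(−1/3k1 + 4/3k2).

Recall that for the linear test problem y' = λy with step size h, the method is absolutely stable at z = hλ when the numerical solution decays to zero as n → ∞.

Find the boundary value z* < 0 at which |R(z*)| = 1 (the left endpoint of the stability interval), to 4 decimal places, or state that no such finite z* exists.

On y'=λy, z=hλ:
  k1=λy_n ⇒ h·k1=z·y_n;  k2=λ(1+5/14z)y_n ⇒ h·k2=z(1+5/14z)y_n
  y_{n+1}/y_n = 1 − 1/3z + 4/3z(1+5/14z) = 1 + z + 10/21z²
  so R(z) = 1 + z + 10/21z².

Find x<0 with |R(x)|<1.
x=-1.74: |R|=0.7017
R=1: x+10/21x²=0 ⇒ x=−21/10=-2.1000; min R=1−1/(4·10/21)=0.4750>−1
Confirm numerically:
  x=-1.620: |R|=0.62971 <1
  x=-1.497: |R|=0.57015 <1
  x=-1.365: |R|=0.52225 <1
  x=-2.492: |R|=1.46517 >1
  x=-2.438: |R|=1.39240 >1
So |R|<1 on (-2.1000, 0).

z* = -2.1000.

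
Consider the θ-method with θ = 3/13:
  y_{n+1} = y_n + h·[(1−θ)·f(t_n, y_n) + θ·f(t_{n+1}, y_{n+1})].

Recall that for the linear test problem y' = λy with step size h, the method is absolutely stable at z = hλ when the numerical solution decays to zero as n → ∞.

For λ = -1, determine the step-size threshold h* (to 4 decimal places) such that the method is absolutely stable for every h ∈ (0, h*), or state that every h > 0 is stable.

Test eqn y'=λy, z=hλ:
  y_{n+1} = y_n + z·[10/13·y_n + 3/13·y_{n+1}] ⇒ (1 − 3/13z)y_{n+1} = (1 + 10/13z)y_n
  ⇒ R(z) = (1 + 10/13z)/(1 − 3/13z).

Need |R(x)|<1, x<0.
x=-1.62: |R|=0.1792
R=−1: 1+10/13x = −1+3/13x ⇒ -7/13x=2 ⇒ x=2/(-7/13)=-3.7143
Confirm numerically:
  x=-3.424: |R|=0.91268 <1
  x=-3.267: |R|=0.86268 <1
  x=-3.051: |R|=0.79041 <1
  x=-2.603: |R|=0.62617 <1
  x=-4.100: |R|=1.10672 >1
  x=-3.996: |R|=1.07892 >1
Stable set (-3.7143, 0).

(-3.7143,0); λ=-1 ⇒ h* = (26/7)/1 = 3.7143.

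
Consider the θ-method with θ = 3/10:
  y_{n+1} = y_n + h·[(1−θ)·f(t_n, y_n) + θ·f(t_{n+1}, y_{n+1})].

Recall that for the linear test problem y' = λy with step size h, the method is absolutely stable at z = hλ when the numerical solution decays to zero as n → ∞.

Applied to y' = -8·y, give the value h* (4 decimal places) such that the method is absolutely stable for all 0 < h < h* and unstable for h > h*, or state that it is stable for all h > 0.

(-5.0000,0); λ=-8 ⇒ h* = (5)/8 = 0.6250.

Set f=λy, z=hλ:
  y_{n+1} = y_n + z·[7/10·y_n + 3/10·y_{n+1}] ⇒ (1 − 3/10z)y_{n+1} = (1 + 7/10z)y_n
  so R(z) = (1 + 7/10z)/(1 − 3/10z).

Find x<0 with |R(x)|<1.
x=-0.3: |R|=0.7248
R=−1: 1+7/10x = −1+3/10x ⇒ -2/5x=2 ⇒ x=2/(-2/5)=-5.0000
Confirm numerically:
  x=-4.230: |R|=0.86426 <1
  x=-3.838: |R|=0.78395 <1
  x=-3.610: |R|=0.73308 <1
  x=-3.567: |R|=0.72311 <1
  x=-5.224: |R|=1.03490 >1
  x=-5.204: |R|=1.03186 >1
Interval (-5.0000, 0).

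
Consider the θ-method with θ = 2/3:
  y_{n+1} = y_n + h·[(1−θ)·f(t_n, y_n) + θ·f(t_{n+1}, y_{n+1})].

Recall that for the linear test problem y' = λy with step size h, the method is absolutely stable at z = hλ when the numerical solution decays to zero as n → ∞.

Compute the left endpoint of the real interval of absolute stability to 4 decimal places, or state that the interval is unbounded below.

With y'=λy (z=hλ):
  y_{n+1} = y_n + z·[1/3·y_n + 2/3·y_{n+1}] ⇒ (1 − 2/3z)y_{n+1} = (1 + 1/3z)y_n
  ⇒ R(z) = (1 + 1/3z)/(1 − 2/3z).

Solve |R(x)|<1 on ℝ⁻.
x=-1.14: |R|=0.3523
x=-2: |R|=0.1429
x=-10: |R|=0.3043
x=-100: |R|=0.4778
θ=2/3≥1/2 ⇒ |1+1/3x|<|1−2/3x| ∀x<0 ⇒ stable on all of ℝ⁻.

(−∞, 0) — no finite endpoint.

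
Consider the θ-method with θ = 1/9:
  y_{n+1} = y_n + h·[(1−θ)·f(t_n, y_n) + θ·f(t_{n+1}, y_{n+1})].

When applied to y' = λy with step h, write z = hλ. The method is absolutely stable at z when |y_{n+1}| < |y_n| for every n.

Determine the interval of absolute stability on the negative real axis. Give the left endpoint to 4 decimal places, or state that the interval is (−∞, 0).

z∈(-2.5714,0).

Test eqn y'=λy, z=hλ:
  y_{n+1} = y_n + z·[8/9·y_n + 1/9·y_{n+1}] ⇒ (1 − 1/9z)y_{n+1} = (1 + 8/9z)y_n
  Hence R(z) = (1 + 8/9z)/(1 − 1/9z).

Solve |R(x)|<1 on ℝ⁻.
x=-1.37: |R|=0.1890
R=−1: 1+8/9x = −1+1/9x ⇒ -7/9x=2 ⇒ x=2/(-7/9)=-2.5714
Confirm numerically:
  x=-1.551: |R|=0.32300 <1
  x=-1.331: |R|=0.15952 <1
  x=-1.203: |R|=0.06116 <1
  x=-2.779: |R|=1.12336 >1
  x=-2.677: |R|=1.06329 >1
Interval (-2.5714, 0).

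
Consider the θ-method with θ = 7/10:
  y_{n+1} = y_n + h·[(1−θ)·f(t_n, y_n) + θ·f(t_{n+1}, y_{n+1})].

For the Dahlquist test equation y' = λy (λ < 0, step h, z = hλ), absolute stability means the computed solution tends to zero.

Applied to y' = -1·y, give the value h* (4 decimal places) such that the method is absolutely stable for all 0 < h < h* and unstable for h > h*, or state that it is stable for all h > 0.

With y'=λy (z=hλ):
  y_{n+1} = y_n + z·[3/10·y_n + 7/10·y_{n+1}] ⇒ (1 − 7/10z)y_{n+1} = (1 + 3/10z)y_n
  R(z) = (1 + 3/10z)/(1 − 7/10z).

Boundary: |R(x)|=1, x<0.
x=-1.04: |R|=0.3981
x=-2: |R|=0.1667
x=-10: |R|=0.2500
x=-100: |R|=0.4085
θ=7/10≥1/2 ⇒ |1+3/10x|<|1−7/10x| ∀x<0 ⇒ stable on all of ℝ⁻.

(−∞, 0) — no finite endpoint. Any h>0 works for λ=-1.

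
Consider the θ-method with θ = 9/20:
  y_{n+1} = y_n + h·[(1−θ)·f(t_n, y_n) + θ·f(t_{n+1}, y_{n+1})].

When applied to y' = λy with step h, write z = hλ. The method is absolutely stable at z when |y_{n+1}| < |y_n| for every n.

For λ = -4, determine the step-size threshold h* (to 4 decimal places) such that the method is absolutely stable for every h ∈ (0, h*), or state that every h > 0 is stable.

(-20.0000,0); λ=-4 ⇒ h* = (20)/4 = 5.0000.

Test eqn y'=λy, z=hλ:
  y_{n+1} = y_n + z·[11/20·y_n + 9/20·y_{n+1}] ⇒ (1 − 9/20z)y_{n+1} = (1 + 11/20z)y_n
  Hence R(z) = (1 + 11/20z)/(1 − 9/20z).

Find x<0 with |R(x)|<1.
x=-0.92: |R|=0.3494
R=−1: 1+11/20x = −1+9/20x ⇒ -1/10x=2 ⇒ x=2/(-1/10)=-20.0000
Confirm numerically:
  x=-15.583: |R|=0.94487 <1
  x=-14.857: |R|=0.93308 <1
  x=-11.766: |R|=0.86919 <1
  x=-20.298: |R|=1.00294 >1
  x=-20.209: |R|=1.00207 >1
  x=-20.048: |R|=1.00048 >1
So |R|<1 on (-20.0000, 0).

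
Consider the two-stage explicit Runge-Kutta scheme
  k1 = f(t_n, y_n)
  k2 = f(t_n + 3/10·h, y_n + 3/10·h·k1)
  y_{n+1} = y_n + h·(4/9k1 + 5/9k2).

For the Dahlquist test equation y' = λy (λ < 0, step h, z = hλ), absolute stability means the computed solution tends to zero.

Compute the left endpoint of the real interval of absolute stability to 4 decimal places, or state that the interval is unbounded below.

With y'=λy (z=hλ):
  k1=λy_n ⇒ h·k1=z·y_n;  k2=λ(1+3/10z)y_n ⇒ h·k2=z(1+3/10z)y_n
  y_{n+1}/y_n = 1 + 4/9z + 5/9z(1+3/10z) = 1 + z + 1/6z²
  so R(z) = 1 + z + 1/6z².

Need |R(x)|<1, x<0.
x=-1.24: |R|=0.0163
R=1: x+1/6x²=0 ⇒ x=−6=-6.0000; min R=1−1/(4·1/6)=-0.5000>−1
Confirm numerically:
  x=-5.246: |R|=0.34075 <1
  x=-4.494: |R|=0.12799 <1
  x=-3.122: |R|=0.49752 <1
  x=-6.344: |R|=1.36372 >1
  x=-6.341: |R|=1.36038 >1
  x=-6.130: |R|=1.13282 >1
Interval (-6.0000, 0).

left endpoint -6.0000.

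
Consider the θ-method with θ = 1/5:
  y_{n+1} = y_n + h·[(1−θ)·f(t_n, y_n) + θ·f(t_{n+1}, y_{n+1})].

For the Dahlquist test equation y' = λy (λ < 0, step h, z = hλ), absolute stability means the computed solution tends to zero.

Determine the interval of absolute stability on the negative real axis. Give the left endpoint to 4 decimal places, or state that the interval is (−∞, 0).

z∈(-3.3333,0).

Test eqn y'=λy, z=hλ:
  y_{n+1} = y_n + z·[4/5·y_n + 1/5·y_{n+1}] ⇒ (1 − 1/5z)y_{n+1} = (1 + 4/5z)y_n
  Hence R(z) = (1 + 4/5z)/(1 − 1/5z).

Need |R(x)|<1, x<0.
x=-0.51: |R|=0.5372
R=−1: 1+4/5x = −1+1/5x ⇒ -3/5x=2 ⇒ x=2/(-3/5)=-3.3333
Confirm numerically:
  x=-2.847: |R|=0.81407 <1
  x=-2.389: |R|=0.61659 <1
  x=-1.943: |R|=0.39925 <1
  x=-3.751: |R|=1.14318 >1
  x=-3.625: |R|=1.10145 >1
  x=-3.612: |R|=1.09707 >1
So |R|<1 on (-3.3333, 0).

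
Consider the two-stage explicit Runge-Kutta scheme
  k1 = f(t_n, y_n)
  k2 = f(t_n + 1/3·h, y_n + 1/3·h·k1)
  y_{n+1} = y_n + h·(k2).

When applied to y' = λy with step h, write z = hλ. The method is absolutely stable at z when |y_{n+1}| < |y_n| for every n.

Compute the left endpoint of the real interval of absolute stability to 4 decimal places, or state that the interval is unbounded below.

left endpoint -3.0000.

On y'=λy, z=hλ:
  k1=λy_n ⇒ h·k1=z·y_n;  k2=λ(1+1/3z)y_n ⇒ h·k2=z(1+1/3z)y_n
  y_{n+1}/y_n = 1 + z(1+1/3z) = 1 + z + 1/3z²
  ⇒ R(z) = 1 + z + 1/3z².

Need |R(x)|<1, x<0.
x=-0.56: |R|=0.5445
R=1: x+1/3x²=0 ⇒ x=−3=-3.0000; min R=1−1/(4·1/3)=0.2500>−1
Confirm numerically:
  x=-2.903: |R|=0.90614 <1
  x=-2.589: |R|=0.64531 <1
  x=-2.132: |R|=0.38314 <1
  x=-1.961: |R|=0.32084 <1
  x=-3.334: |R|=1.37119 >1
  x=-3.195: |R|=1.20767 >1
So |R|<1 on (-3.0000, 0).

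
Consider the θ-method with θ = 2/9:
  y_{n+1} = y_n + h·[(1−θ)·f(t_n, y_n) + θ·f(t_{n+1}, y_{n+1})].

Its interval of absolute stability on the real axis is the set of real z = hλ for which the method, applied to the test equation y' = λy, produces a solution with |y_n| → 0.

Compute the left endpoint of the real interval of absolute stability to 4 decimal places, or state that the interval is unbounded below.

Test eqn y'=λy, z=hλ:
  y_{n+1} = y_n + z·[7/9·y_n + 2/9·y_{n+1}] ⇒ (1 − 2/9z)y_{n+1} = (1 + 7/9z)y_n
  ⇒ R(z) = (1 + 7/9z)/(1 − 2/9z).

Find x<0 with |R(x)|<1.
x=-1.78: |R|=0.2755
R=−1: 1+7/9x = −1+2/9x ⇒ -5/9x=2 ⇒ x=2/(-5/9)=-3.6000
Confirm numerically:
  x=-3.167: |R|=0.85881 <1
  x=-2.680: |R|=0.67967 <1
  x=-2.496: |R|=0.60549 <1
  x=-2.357: |R|=0.54681 <1
  x=-3.946: |R|=1.10242 >1
  x=-3.702: |R|=1.03109 >1
Stable set (-3.6000, 0).

left endpoint -3.6000.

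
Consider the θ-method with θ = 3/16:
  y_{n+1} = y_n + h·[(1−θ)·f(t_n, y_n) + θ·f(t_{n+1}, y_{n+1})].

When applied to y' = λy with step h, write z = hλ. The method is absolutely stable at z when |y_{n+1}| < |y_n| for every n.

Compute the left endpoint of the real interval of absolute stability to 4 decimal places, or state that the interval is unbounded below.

left endpoint -3.2000.

Test eqn y'=λy, z=hλ:
  y_{n+1} = y_n + z·[13/16·y_n + 3/16·y_{n+1}] ⇒ (1 − 3/16z)y_{n+1} = (1 + 13/16z)y_n
  Hence R(z) = (1 + 13/16z)/(1 − 3/16z).

Solve |R(x)|<1 on ℝ⁻.
x=-0.95: |R|=0.1936
R=−1: 1+13/16x = −1+3/16x ⇒ -5/8x=2 ⇒ x=2/(-5/8)=-3.2000
Confirm numerically:
  x=-3.059: |R|=0.94400 <1
  x=-2.911: |R|=0.88315 <1
  x=-2.280: |R|=0.59720 <1
  x=-1.658: |R|=0.26480 <1
  x=-3.616: |R|=1.15495 >1
  x=-3.297: |R|=1.03746 >1
Interval (-3.2000, 0).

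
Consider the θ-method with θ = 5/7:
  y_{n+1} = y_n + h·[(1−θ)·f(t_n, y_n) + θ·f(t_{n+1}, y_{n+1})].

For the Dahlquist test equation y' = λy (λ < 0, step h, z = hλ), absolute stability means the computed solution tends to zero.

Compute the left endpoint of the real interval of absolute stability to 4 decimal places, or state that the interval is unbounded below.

Test eqn y'=λy, z=hλ:
  y_{n+1} = y_n + z·[2/7·y_n + 5/7·y_{n+1}] ⇒ (1 − 5/7z)y_{n+1} = (1 + 2/7z)y_n
  Hence R(z) = (1 + 2/7z)/(1 − 5/7z).

Solve |R(x)|<1 on ℝ⁻.
x=-1.52: |R|=0.2712
x=-2: |R|=0.1765
x=-10: |R|=0.2281
x=-100: |R|=0.3807
θ=5/7≥1/2 ⇒ |1+2/7x|<|1−5/7x| ∀x<0 ⇒ interval (−∞,0).

(−∞, 0) — no finite endpoint.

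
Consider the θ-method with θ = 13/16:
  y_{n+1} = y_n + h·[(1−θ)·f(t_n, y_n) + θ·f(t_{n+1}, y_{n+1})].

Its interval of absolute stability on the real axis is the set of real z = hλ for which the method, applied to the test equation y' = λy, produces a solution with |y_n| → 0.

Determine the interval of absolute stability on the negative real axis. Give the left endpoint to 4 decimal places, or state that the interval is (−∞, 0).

interval (−∞, 0).

Test eqn y'=λy, z=hλ:
  y_{n+1} = y_n + z·[3/16·y_n + 13/16·y_{n+1}] ⇒ (1 − 13/16z)y_{n+1} = (1 + 3/16z)y_n
  R(z) = (1 + 3/16z)/(1 − 13/16z).

Find x<0 with |R(x)|<1.
x=-0.75: |R|=0.5340
x=-2: |R|=0.2381
x=-10: |R|=0.0959
x=-100: |R|=0.2158
θ=13/16≥1/2 ⇒ |1+3/16x|<|1−13/16x| ∀x<0 ⇒ stable on all of ℝ⁻.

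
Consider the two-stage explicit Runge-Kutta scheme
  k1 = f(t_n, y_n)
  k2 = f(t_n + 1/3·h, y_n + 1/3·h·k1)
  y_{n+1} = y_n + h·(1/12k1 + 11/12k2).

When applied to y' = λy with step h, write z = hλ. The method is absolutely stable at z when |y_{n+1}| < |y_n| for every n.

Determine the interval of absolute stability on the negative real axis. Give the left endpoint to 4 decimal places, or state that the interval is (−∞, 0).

(-3.2727, 0).

With y'=λy (z=hλ):
  k1=λy_n ⇒ h·k1=z·y_n;  k2=λ(1+1/3z)y_n ⇒ h·k2=z(1+1/3z)y_n
  y_{n+1}/y_n = 1 + 1/12z + 11/12z(1+1/3z) = 1 + z + 11/36z²
  so R(z) = 1 + z + 11/36z².

Solve |R(x)|<1 on ℝ⁻.
x=-1.54: |R|=0.1847
R=1: x+11/36x²=0 ⇒ x=−36/11=-3.2727; min R=1−1/(4·11/36)=0.1818>−1
Confirm numerically:
  x=-2.999: |R|=0.74917 <1
  x=-2.939: |R|=0.70030 <1
  x=-2.474: |R|=0.39621 <1
  x=-2.222: |R|=0.28661 <1
  x=-3.809: |R|=1.62415 >1
  x=-3.765: |R|=1.56632 >1
So |R|<1 on (-3.2727, 0).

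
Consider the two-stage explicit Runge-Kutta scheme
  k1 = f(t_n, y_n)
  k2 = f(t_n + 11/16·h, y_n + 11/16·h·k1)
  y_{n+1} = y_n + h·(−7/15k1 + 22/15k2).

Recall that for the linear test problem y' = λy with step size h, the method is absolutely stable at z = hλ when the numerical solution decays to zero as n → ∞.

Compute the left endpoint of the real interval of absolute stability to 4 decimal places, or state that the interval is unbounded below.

Test eqn y'=λy, z=hλ:
  k1=λy_n ⇒ h·k1=z·y_n;  k2=λ(1+11/16z)y_n ⇒ h·k2=z(1+11/16z)y_n
  y_{n+1}/y_n = 1 − 7/15z + 22/15z(1+11/16z) = 1 + z + 121/120z²
  Hence R(z) = 1 + z + 121/120z².

Need |R(x)|<1, x<0.
x=-0.44: |R|=0.7552
R=1: x+121/120x²=0 ⇒ x=−120/121=-0.9917; min R=1−1/(4·121/120)=0.7521>−1
Confirm numerically:
  x=-0.547: |R|=0.75470 <1
  x=-0.498: |R|=0.75207 <1
  x=-0.420: |R|=0.75787 <1
  x=-1.480: |R|=1.72865 >1
  x=-1.328: |R|=1.45028 >1
  x=-1.180: |R|=1.22400 >1
So |R|<1 on (-0.9917, 0).

z* = -0.9917.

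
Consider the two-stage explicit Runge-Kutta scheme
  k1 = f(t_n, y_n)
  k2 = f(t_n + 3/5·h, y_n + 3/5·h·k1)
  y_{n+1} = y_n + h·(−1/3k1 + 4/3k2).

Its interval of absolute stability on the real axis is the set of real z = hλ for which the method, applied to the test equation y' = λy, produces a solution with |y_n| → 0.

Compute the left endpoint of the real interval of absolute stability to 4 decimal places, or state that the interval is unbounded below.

On y'=λy, z=hλ:
  k1=λy_n ⇒ h·k1=z·y_n;  k2=λ(1+3/5z)y_n ⇒ h·k2=z(1+3/5z)y_n
  y_{n+1}/y_n = 1 − 1/3z + 4/3z(1+3/5z) = 1 + z + 4/5z²
  Hence R(z) = 1 + z + 4/5z².

Need |R(x)|<1, x<0.
x=-1.63: |R|=1.4955
R=1: x+4/5x²=0 ⇒ x=−5/4=-1.2500; min R=1−1/(4·4/5)=0.6875>−1
Confirm numerically:
  x=-1.153: |R|=0.91053 <1
  x=-0.752: |R|=0.70040 <1
  x=-0.599: |R|=0.68804 <1
  x=-0.522: |R|=0.69599 <1
  x=-1.626: |R|=1.48910 >1
  x=-1.328: |R|=1.08287 >1
Interval (-1.2500, 0).

z* = -1.2500.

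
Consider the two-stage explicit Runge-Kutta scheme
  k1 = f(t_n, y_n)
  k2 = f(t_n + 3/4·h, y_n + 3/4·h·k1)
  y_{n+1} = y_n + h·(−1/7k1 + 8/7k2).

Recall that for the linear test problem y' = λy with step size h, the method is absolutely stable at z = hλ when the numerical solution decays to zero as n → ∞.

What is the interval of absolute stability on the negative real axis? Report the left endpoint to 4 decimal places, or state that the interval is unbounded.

Set f=λy, z=hλ:
  k1=λy_n ⇒ h·k1=z·y_n;  k2=λ(1+3/4z)y_n ⇒ h·k2=z(1+3/4z)y_n
  y_{n+1}/y_n = 1 − 1/7z + 8/7z(1+3/4z) = 1 + z + 6/7z²
  Hence R(z) = 1 + z + 6/7z².

Solve |R(x)|<1 on ℝ⁻.
x=-0.95: |R|=0.8236
R=1: x+6/7x²=0 ⇒ x=−7/6=-1.1667; min R=1−1/(4·6/7)=0.7083>−1
Confirm numerically:
  x=-1.081: |R|=0.92062 <1
  x=-1.002: |R|=0.85857 <1
  x=-0.993: |R|=0.85218 <1
  x=-0.469: |R|=0.71954 <1
  x=-1.622: |R|=1.63304 >1
  x=-1.363: |R|=1.22937 >1
  x=-1.240: |R|=1.07794 >1
Interval (-1.1667, 0).

(-1.1667, 0).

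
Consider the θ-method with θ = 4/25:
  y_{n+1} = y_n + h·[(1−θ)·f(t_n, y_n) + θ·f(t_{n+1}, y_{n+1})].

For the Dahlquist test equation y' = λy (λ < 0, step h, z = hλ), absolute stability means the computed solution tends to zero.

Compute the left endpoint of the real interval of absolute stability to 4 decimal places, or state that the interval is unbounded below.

On y'=λy, z=hλ:
  y_{n+1} = y_n + z·[21/25·y_n + 4/25·y_{n+1}] ⇒ (1 − 4/25z)y_{n+1} = (1 + 21/25z)y_n
  ⇒ R(z) = (1 + 21/25z)/(1 − 4/25z).

Solve |R(x)|<1 on ℝ⁻.
x=-1: |R|=0.1379
R=−1: 1+21/25x = −1+4/25x ⇒ -17/25x=2 ⇒ x=2/(-17/25)=-2.9412
Confirm numerically:
  x=-2.813: |R|=0.93989 <1
  x=-2.457: |R|=0.76367 <1
  x=-2.006: |R|=0.51859 <1
  x=-1.857: |R|=0.43163 <1
  x=-3.531: |R|=1.25629 >1
  x=-3.296: |R|=1.15797 >1
  x=-3.225: |R|=1.12731 >1
Interval (-2.9412, 0).

z* = -2.9412.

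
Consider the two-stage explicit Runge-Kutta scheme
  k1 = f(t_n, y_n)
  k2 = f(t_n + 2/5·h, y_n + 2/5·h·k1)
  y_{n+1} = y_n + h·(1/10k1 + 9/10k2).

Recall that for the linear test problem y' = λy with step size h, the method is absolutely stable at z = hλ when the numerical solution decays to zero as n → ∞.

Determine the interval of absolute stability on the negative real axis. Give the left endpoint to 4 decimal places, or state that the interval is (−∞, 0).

On y'=λy, z=hλ:
  k1=λy_n ⇒ h·k1=z·y_n;  k2=λ(1+2/5z)y_n ⇒ h·k2=z(1+2/5z)y_n
  y_{n+1}/y_n = 1 + 1/10z + 9/10z(1+2/5z) = 1 + z + 9/25z²
  R(z) = 1 + z + 9/25z².

Solve |R(x)|<1 on ℝ⁻.
x=-1.1: |R|=0.3356
R=1: x+9/25x²=0 ⇒ x=−25/9=-2.7778; min R=1−1/(4·9/25)=0.3056>−1
Confirm numerically:
  x=-2.578: |R|=0.81459 <1
  x=-1.952: |R|=0.41971 <1
  x=-1.923: |R|=0.40825 <1
  x=-1.696: |R|=0.33951 <1
  x=-3.243: |R|=1.54314 >1
  x=-2.837: |R|=1.06048 >1
Stable set (-2.7778, 0).

(-2.7778, 0).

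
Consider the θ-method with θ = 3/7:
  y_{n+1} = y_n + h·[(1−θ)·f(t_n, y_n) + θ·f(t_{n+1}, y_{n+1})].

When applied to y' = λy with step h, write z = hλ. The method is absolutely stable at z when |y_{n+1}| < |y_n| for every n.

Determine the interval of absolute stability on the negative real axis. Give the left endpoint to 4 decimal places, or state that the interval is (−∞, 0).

z∈(-14.0000,0).

Test eqn y'=λy, z=hλ:
  y_{n+1} = y_n + z·[4/7·y_n + 3/7·y_{n+1}] ⇒ (1 − 3/7z)y_{n+1} = (1 + 4/7z)y_n
  R(z) = (1 + 4/7z)/(1 − 3/7z).

Find x<0 with |R(x)|<1.
x=-0.65: |R|=0.4916
R=−1: 1+4/7x = −1+3/7x ⇒ -1/7x=2 ⇒ x=2/(-1/7)=-14.0000
Confirm numerically:
  x=-8.594: |R|=0.83509 <1
  x=-7.994: |R|=0.80615 <1
  x=-7.743: |R|=0.79301 <1
  x=-6.362: |R|=0.70720 <1
  x=-14.114: |R|=1.00231 >1
  x=-14.102: |R|=1.00207 >1
Interval (-14.0000, 0).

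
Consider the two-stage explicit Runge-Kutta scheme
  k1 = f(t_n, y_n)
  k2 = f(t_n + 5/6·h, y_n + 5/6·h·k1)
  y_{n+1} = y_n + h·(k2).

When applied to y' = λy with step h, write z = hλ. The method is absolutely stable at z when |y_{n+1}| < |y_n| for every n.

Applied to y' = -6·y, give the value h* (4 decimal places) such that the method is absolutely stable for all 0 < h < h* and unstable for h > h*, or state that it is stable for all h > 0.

Set f=λy, z=hλ:
  k1=λy_n ⇒ h·k1=z·y_n;  k2=λ(1+5/6z)y_n ⇒ h·k2=z(1+5/6z)y_n
  y_{n+1}/y_n = 1 + z(1+5/6z) = 1 + z + 5/6z²
  so R(z) = 1 + z + 5/6z².

Need |R(x)|<1, x<0.
x=-0.67: |R|=0.7041
R=1: x+5/6x²=0 ⇒ x=−6/5=-1.2000; min R=1−1/(4·5/6)=0.7000>−1
Confirm numerically:
  x=-1.064: |R|=0.87941 <1
  x=-0.807: |R|=0.73571 <1
  x=-0.535: |R|=0.70352 <1
  x=-1.616: |R|=1.56021 >1
  x=-1.323: |R|=1.13561 >1
Interval (-1.2000, 0).

(-1.2000,0); λ=-6 ⇒ h* = (6/5)/6 = 0.2000.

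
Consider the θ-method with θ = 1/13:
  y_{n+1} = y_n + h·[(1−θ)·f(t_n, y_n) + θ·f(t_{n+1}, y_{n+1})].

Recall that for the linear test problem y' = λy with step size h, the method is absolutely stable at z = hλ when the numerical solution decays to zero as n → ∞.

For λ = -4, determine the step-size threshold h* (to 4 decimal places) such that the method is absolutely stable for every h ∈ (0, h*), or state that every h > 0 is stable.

(-2.3636,0); λ=-4 ⇒ h* = (26/11)/4 = 0.5909.

Set f=λy, z=hλ:
  y_{n+1} = y_n + z·[12/13·y_n + 1/13·y_{n+1}] ⇒ (1 − 1/13z)y_{n+1} = (1 + 12/13z)y_n
  ⇒ R(z) = (1 + 12/13z)/(1 − 1/13z).

Find x<0 with |R(x)|<1.
x=-1.37: |R|=0.2394
R=−1: 1+12/13x = −1+1/13x ⇒ -11/13x=2 ⇒ x=2/(-11/13)=-2.3636
Confirm numerically:
  x=-1.945: |R|=0.69187 <1
  x=-1.549: |R|=0.38408 <1
  x=-1.450: |R|=0.30450 <1
  x=-1.359: |R|=0.23038 <1
  x=-2.902: |R|=1.37241 >1
  x=-2.480: |R|=1.08269 >1
So |R|<1 on (-2.3636, 0).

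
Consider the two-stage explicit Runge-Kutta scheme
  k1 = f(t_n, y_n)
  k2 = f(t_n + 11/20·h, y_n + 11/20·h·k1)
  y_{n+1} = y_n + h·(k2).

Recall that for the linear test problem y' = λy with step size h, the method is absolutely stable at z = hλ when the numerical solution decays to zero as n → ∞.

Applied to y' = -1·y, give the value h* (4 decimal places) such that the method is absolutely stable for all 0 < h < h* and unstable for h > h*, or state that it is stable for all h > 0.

Set f=λy, z=hλ:
  k1=λy_n ⇒ h·k1=z·y_n;  k2=λ(1+11/20z)y_n ⇒ h·k2=z(1+11/20z)y_n
  y_{n+1}/y_n = 1 + z(1+11/20z) = 1 + z + 11/20z²
  so R(z) = 1 + z + 11/20z².

Solve |R(x)|<1 on ℝ⁻.
x=-1.14: |R|=0.5748
R=1: x+11/20x²=0 ⇒ x=−20/11=-1.8182; min R=1−1/(4·11/20)=0.5455>−1
Confirm numerically:
  x=-1.774: |R|=0.95689 <1
  x=-1.538: |R|=0.76299 <1
  x=-1.145: |R|=0.57606 <1
  x=-2.043: |R|=1.25262 >1
  x=-1.864: |R|=1.04697 >1
Stable set (-1.8182, 0).

(-1.8182,0); λ=-1 ⇒ h* = (20/11)/1 = 1.8182.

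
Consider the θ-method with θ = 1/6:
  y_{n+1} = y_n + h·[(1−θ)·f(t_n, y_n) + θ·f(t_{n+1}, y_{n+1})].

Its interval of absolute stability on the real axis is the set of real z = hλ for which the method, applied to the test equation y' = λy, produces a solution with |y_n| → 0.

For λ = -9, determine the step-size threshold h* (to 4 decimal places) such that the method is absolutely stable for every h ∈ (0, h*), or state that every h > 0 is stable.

(-3.0000,0); λ=-9 ⇒ h* = (3)/9 = 0.3333.

On y'=λy, z=hλ:
  y_{n+1} = y_n + z·[5/6·y_n + 1/6·y_{n+1}] ⇒ (1 − 1/6z)y_{n+1} = (1 + 5/6z)y_n
  Hence R(z) = (1 + 5/6z)/(1 − 1/6z).

Find x<0 with |R(x)|<1.
x=-0.93: |R|=0.1948
R=−1: 1+5/6x = −1+1/6x ⇒ -2/3x=2 ⇒ x=2/(-2/3)=-3.0000
Confirm numerically:
  x=-1.791: |R|=0.37928 <1
  x=-1.469: |R|=0.18008 <1
  x=-1.289: |R|=0.06105 <1
  x=-3.567: |R|=1.23706 >1
  x=-3.530: |R|=1.22246 >1
  x=-3.498: |R|=1.20973 >1
Stable set (-3.0000, 0).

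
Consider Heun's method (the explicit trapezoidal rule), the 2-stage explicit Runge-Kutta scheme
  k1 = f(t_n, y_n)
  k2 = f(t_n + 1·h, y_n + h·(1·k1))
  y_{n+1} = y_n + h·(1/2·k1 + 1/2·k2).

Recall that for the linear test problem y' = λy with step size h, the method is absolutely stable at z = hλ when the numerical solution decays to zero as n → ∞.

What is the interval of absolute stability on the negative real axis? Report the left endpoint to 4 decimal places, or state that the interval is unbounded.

On y'=λy, z=hλ:
  order 2, 2-stage ⇒ R(z)=1+z+z^2/2
  (e.g. R(-1.48)=0.61520, |R|=0.61520)

Solve |R(x)|<1 on ℝ⁻.
x=-1.48: |R|=0.6152
|R(-2.21)|=1.2320 |R(-0.75)|=0.5312 |R(-0.67)|=0.5544
Bisect:
  x_lo=-2.8088 |R|=2.1359  x_hi=-0.2334 |R|=0.7939
  mid=-1.52111 |R|=0.63578 →hi
  mid=-2.16497 |R|=1.17858 →lo
  mid=-1.84304 |R|=0.85536 →hi
  mid=-2.00401 |R|=1.00401 →lo
  mid=-1.92352 |R|=0.92645 →hi
  mid=-1.96376 |R|=0.96442 →hi
  mid=-1.98388 |R|=0.98401 →hi
  ...
  [-2.00008,-1.99992] ⇒ x*=-2.0000
Stable set (-2.0000, 0).

z∈(-2.0000,0).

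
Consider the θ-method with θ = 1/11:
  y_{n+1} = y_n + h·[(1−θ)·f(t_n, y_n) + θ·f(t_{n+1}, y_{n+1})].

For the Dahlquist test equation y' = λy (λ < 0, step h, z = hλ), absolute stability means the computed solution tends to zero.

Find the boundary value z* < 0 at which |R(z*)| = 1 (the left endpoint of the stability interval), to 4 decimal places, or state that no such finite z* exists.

z* = -2.4444.

With y'=λy (z=hλ):
  y_{n+1} = y_n + z·[10/11·y_n + 1/11·y_{n+1}] ⇒ (1 − 1/11z)y_{n+1} = (1 + 10/11z)y_n
  R(z) = (1 + 10/11z)/(1 − 1/11z).

Boundary: |R(x)|=1, x<0.
x=-1.17: |R|=0.0575
R=−1: 1+10/11x = −1+1/11x ⇒ -9/11x=2 ⇒ x=2/(-9/11)=-2.4444
Confirm numerically:
  x=-2.369: |R|=0.94921 <1
  x=-1.874: |R|=0.60121 <1
  x=-1.226: |R|=0.10306 <1
  x=-2.942: |R|=1.32119 >1
  x=-2.534: |R|=1.05955 >1
Interval (-2.4444, 0).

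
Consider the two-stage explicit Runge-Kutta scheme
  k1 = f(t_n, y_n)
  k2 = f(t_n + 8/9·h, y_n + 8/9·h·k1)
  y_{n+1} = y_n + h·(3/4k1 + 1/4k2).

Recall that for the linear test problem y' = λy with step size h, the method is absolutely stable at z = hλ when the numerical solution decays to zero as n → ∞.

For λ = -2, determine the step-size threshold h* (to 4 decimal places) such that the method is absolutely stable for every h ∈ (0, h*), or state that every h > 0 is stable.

(-4.5000,0); λ=-2 ⇒ h* = (9/2)/2 = 2.2500.

Set f=λy, z=hλ:
  k1=λy_n ⇒ h·k1=z·y_n;  k2=λ(1+8/9z)y_n ⇒ h·k2=z(1+8/9z)y_n
  y_{n+1}/y_n = 1 + 3/4z + 1/4z(1+8/9z) = 1 + z + 2/9z²
  ⇒ R(z) = 1 + z + 2/9z².

Solve |R(x)|<1 on ℝ⁻.
x=-1.2: |R|=0.1200
R=1: x+2/9x²=0 ⇒ x=−9/2=-4.5000; min R=1−1/(4·2/9)=-0.1250>−1
Confirm numerically:
  x=-3.936: |R|=0.50669 <1
  x=-3.743: |R|=0.37034 <1
  x=-3.651: |R|=0.31118 <1
  x=-2.561: |R|=0.10351 <1
  x=-4.697: |R|=1.20562 >1
  x=-4.602: |R|=1.10431 >1
  x=-4.535: |R|=1.03527 >1
So |R|<1 on (-4.5000, 0).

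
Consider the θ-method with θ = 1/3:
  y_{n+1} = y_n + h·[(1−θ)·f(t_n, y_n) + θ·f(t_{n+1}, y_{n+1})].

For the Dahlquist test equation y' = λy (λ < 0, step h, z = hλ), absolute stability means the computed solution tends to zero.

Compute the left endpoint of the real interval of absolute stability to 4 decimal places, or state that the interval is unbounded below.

z* = -6.0000.

Set f=λy, z=hλ:
  y_{n+1} = y_n + z·[2/3·y_n + 1/3·y_{n+1}] ⇒ (1 − 1/3z)y_{n+1} = (1 + 2/3z)y_n
  Hence R(z) = (1 + 2/3z)/(1 − 1/3z).

Find x<0 with |R(x)|<1.
x=-0.8: |R|=0.3684
R=−1: 1+2/3x = −1+1/3x ⇒ -1/3x=2 ⇒ x=2/(-1/3)=-6.0000
Confirm numerically:
  x=-5.778: |R|=0.97471 <1
  x=-3.950: |R|=0.70504 <1
  x=-3.546: |R|=0.62511 <1
  x=-6.578: |R|=1.06035 >1
  x=-6.235: |R|=1.02545 >1
So |R|<1 on (-6.0000, 0).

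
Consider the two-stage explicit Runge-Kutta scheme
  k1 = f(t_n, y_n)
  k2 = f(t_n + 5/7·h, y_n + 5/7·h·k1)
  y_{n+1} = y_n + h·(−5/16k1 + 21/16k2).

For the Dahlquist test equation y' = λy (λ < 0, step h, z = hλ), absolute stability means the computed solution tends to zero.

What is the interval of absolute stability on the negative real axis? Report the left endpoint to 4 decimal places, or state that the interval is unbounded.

On y'=λy, z=hλ:
  k1=λy_n ⇒ h·k1=z·y_n;  k2=λ(1+5/7z)y_n ⇒ h·k2=z(1+5/7z)y_n
  y_{n+1}/y_n = 1 − 5/16z + 21/16z(1+5/7z) = 1 + z + 15/16z²
  Hence R(z) = 1 + z + 15/16z².

Solve |R(x)|<1 on ℝ⁻.
x=-1.52: |R|=1.6460
R=1: x+15/16x²=0 ⇒ x=−16/15=-1.0667; min R=1−1/(4·15/16)=0.7333>−1
Confirm numerically:
  x=-0.729: |R|=0.76923 <1
  x=-0.521: |R|=0.73348 <1
  x=-0.448: |R|=0.74016 <1
  x=-1.640: |R|=1.88150 >1
  x=-1.226: |R|=1.18313 >1
  x=-1.186: |R|=1.13268 >1
Interval (-1.0667, 0).

z∈(-1.0667,0).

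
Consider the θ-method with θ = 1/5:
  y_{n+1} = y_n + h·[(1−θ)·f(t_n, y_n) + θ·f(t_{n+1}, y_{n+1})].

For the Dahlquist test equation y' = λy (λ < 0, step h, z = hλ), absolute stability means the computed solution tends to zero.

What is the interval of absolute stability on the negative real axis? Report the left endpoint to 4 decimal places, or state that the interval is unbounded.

(-3.3333, 0).

Test eqn y'=λy, z=hλ:
  y_{n+1} = y_n + z·[4/5·y_n + 1/5·y_{n+1}] ⇒ (1 − 1/5z)y_{n+1} = (1 + 4/5z)y_n
  so R(z) = (1 + 4/5z)/(1 − 1/5z).

Find x<0 with |R(x)|<1.
x=-1.4: |R|=0.0937
R=−1: 1+4/5x = −1+1/5x ⇒ -3/5x=2 ⇒ x=2/(-3/5)=-3.3333
Confirm numerically:
  x=-2.773: |R|=0.78374 <1
  x=-2.353: |R|=0.60003 <1
  x=-1.483: |R|=0.14376 <1
  x=-3.912: |R|=1.19479 >1
  x=-3.674: |R|=1.11782 >1
  x=-3.566: |R|=1.08148 >1
Interval (-3.3333, 0).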